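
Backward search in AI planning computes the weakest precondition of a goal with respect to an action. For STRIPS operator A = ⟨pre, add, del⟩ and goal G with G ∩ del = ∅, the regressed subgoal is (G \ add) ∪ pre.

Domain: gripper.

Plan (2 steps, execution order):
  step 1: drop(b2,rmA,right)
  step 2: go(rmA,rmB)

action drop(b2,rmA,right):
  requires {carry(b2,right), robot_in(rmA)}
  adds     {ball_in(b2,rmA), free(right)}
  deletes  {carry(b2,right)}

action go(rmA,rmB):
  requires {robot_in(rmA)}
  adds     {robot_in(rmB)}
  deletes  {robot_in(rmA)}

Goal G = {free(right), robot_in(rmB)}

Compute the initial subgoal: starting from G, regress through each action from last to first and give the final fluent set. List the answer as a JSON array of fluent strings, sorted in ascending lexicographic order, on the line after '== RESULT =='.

Work backward from the goal:
  through step 2 (go(rmA,rmB)): drop {robot_in(rmB)}, keep {free(right)}, require {robot_in(rmA)}
    → {free(right), robot_in(rmA)}
  through step 1 (drop(b2,rmA,right)): drop {free(right)}, keep {robot_in(rmA)}, require {carry(b2,right), robot_in(rmA)}
    → {carry(b2,right), robot_in(rmA)}

== RESULT ==
["carry(b2,right)", "robot_in(rmA)"]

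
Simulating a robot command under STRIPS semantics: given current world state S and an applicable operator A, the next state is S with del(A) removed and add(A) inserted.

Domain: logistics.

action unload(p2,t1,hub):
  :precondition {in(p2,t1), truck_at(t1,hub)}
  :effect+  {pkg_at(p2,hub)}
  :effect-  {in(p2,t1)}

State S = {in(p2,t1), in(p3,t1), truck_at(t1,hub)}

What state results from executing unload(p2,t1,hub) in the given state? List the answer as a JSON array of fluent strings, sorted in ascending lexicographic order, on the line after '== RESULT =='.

Compute (S \ del) ∪ add:
  pre ⊆ S: {in(p2,t1), truck_at(t1,hub)} ⊆ S  — applicable
  S \ del = {in(p3,t1), truck_at(t1,hub)}
  ∪ add   = {in(p3,t1), pkg_at(p2,hub), truck_at(t1,hub)}

== RESULT ==
["in(p3,t1)", "pkg_at(p2,hub)", "truck_at(t1,hub)"]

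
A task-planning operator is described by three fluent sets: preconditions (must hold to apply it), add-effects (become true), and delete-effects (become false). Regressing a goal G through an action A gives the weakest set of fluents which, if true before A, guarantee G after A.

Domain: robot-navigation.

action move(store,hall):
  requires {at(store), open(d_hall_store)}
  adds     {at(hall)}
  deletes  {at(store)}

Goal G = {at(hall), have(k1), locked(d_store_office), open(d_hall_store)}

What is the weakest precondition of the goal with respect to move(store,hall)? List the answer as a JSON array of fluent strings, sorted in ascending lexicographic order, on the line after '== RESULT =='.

Compute (G \ add) ∪ pre:
  G ∩ del = {}  (empty — regression defined)
  G \ add = {at(hall), have(k1), locked(d_store_office), open(d_hall_store)} \ {at(hall)} = {have(k1), locked(d_store_office), open(d_hall_store)}
  ∪ pre   = {have(k1), locked(d_store_office), open(d_hall_store)} ∪ {at(store), open(d_hall_store)}
          = {at(store), have(k1), locked(d_store_office), open(d_hall_store)}

== RESULT ==
["at(store)", "have(k1)", "locked(d_store_office)", "open(d_hall_store)"]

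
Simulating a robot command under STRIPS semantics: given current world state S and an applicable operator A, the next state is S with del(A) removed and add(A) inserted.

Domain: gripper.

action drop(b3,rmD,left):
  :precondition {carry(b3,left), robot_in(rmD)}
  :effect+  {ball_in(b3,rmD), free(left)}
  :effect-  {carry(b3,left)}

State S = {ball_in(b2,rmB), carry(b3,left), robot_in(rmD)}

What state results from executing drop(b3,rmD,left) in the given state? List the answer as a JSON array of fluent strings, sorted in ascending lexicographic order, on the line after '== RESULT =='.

Compute (S \ del) ∪ add:
  pre ⊆ S: {carry(b3,left), robot_in(rmD)} ⊆ S  — applicable
  S \ del = {ball_in(b2,rmB), robot_in(rmD)}
  ∪ add   = {ball_in(b2,rmB), ball_in(b3,rmD), free(left), robot_in(rmD)}

== RESULT ==
["ball_in(b2,rmB)", "ball_in(b3,rmD)", "free(left)", "robot_in(rmD)"]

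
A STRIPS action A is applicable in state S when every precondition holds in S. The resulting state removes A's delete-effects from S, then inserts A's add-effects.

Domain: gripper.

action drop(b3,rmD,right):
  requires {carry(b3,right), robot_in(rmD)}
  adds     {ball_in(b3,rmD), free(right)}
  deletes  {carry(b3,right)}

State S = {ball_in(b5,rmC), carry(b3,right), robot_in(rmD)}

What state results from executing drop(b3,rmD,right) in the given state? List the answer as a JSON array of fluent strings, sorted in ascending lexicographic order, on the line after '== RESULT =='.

Progress:
  pre ⊆ S: {carry(b3,right), robot_in(rmD)} ⊆ S  — applicable
  S \ del = {ball_in(b5,rmC), robot_in(rmD)}
  ∪ add   = {ball_in(b3,rmD), ball_in(b5,rmC), free(right), robot_in(rmD)}

== RESULT ==
["ball_in(b3,rmD)", "ball_in(b5,rmC)", "free(right)", "robot_in(rmD)"]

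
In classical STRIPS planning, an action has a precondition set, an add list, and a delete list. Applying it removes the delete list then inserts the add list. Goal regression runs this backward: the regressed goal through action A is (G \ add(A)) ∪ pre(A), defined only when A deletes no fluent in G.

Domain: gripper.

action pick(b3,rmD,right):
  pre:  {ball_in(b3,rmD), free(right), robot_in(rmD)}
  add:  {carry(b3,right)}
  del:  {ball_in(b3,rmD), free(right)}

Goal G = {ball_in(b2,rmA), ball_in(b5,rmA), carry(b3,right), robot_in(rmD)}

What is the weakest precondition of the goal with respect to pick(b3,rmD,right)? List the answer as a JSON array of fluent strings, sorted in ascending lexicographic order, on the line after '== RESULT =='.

Regress:
  G ∩ del = {}  (empty — regression defined)
  G \ add = {ball_in(b2,rmA), ball_in(b5,rmA), carry(b3,right), robot_in(rmD)} \ {carry(b3,right)} = {ball_in(b2,rmA), ball_in(b5,rmA), robot_in(rmD)}
  ∪ pre   = {ball_in(b2,rmA), ball_in(b5,rmA), robot_in(rmD)} ∪ {ball_in(b3,rmD), free(right), robot_in(rmD)}
          = {ball_in(b2,rmA), ball_in(b3,rmD), ball_in(b5,rmA), free(right), robot_in(rmD)}

== RESULT ==
["ball_in(b2,rmA)", "ball_in(b3,rmD)", "ball_in(b5,rmA)", "free(right)", "robot_in(rmD)"]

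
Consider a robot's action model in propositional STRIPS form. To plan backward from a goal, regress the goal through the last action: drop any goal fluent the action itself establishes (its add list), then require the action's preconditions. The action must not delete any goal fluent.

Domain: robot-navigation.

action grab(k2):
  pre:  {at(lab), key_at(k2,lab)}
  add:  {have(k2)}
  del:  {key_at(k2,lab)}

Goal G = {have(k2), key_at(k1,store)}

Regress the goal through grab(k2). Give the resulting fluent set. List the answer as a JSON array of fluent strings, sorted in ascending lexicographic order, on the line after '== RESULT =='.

Regress:
  G ∩ del = {}  (empty — regression defined)
  G \ add = {have(k2), key_at(k1,store)} \ {have(k2)} = {key_at(k1,store)}
  ∪ pre   = {key_at(k1,store)} ∪ {at(lab), key_at(k2,lab)}
          = {at(lab), key_at(k1,store), key_at(k2,lab)}

== RESULT ==
["at(lab)", "key_at(k1,store)", "key_at(k2,lab)"]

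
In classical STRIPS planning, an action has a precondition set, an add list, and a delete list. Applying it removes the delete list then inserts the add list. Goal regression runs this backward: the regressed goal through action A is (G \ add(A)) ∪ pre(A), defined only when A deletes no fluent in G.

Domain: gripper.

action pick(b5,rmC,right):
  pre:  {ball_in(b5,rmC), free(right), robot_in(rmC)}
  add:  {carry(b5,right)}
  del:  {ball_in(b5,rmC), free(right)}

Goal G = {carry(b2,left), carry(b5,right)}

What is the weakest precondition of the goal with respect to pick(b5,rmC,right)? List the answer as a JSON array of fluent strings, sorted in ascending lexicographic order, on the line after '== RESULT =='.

Compute (G \ add) ∪ pre:
  G ∩ del = {}  (empty — regression defined)
  G \ add = {carry(b2,left), carry(b5,right)} \ {carry(b5,right)} = {carry(b2,left)}
  ∪ pre   = {carry(b2,left)} ∪ {ball_in(b5,rmC), free(right), robot_in(rmC)}
          = {ball_in(b5,rmC), carry(b2,left), free(right), robot_in(rmC)}

== RESULT ==
["ball_in(b5,rmC)", "carry(b2,left)", "free(right)", "robot_in(rmC)"]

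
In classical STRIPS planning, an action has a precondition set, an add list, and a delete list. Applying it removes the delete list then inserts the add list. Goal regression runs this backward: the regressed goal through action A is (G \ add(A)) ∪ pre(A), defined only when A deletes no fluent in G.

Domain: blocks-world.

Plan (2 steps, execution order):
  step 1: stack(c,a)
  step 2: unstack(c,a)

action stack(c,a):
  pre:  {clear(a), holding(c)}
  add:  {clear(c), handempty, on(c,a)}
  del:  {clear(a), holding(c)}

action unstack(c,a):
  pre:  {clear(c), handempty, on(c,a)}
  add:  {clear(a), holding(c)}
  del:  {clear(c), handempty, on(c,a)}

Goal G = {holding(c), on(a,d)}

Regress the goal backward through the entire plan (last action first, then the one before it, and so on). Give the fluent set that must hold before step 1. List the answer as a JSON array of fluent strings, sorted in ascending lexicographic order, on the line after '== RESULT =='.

Regress step by step:
  through step 2 (unstack(c,a)): drop {holding(c)}, keep {on(a,d)}, require {clear(c), handempty, on(c,a)}
    → {clear(c), handempty, on(a,d), on(c,a)}
  through step 1 (stack(c,a)): drop {clear(c), handempty, on(c,a)}, keep {on(a,d)}, require {clear(a), holding(c)}
    → {clear(a), holding(c), on(a,d)}

== RESULT ==
["clear(a)", "holding(c)", "on(a,d)"]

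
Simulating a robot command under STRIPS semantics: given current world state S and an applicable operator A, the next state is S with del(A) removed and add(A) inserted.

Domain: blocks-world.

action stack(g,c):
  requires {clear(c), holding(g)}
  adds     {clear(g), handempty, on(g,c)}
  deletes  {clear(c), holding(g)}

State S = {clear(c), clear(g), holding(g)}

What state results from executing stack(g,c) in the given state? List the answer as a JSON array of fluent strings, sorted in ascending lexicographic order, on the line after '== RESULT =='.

Compute (S \ del) ∪ add:
  pre ⊆ S: {clear(c), holding(g)} ⊆ S  — applicable
  S \ del = {clear(g)}
  ∪ add   = {clear(g), handempty, on(g,c)}

== RESULT ==
["clear(g)", "handempty", "on(g,c)"]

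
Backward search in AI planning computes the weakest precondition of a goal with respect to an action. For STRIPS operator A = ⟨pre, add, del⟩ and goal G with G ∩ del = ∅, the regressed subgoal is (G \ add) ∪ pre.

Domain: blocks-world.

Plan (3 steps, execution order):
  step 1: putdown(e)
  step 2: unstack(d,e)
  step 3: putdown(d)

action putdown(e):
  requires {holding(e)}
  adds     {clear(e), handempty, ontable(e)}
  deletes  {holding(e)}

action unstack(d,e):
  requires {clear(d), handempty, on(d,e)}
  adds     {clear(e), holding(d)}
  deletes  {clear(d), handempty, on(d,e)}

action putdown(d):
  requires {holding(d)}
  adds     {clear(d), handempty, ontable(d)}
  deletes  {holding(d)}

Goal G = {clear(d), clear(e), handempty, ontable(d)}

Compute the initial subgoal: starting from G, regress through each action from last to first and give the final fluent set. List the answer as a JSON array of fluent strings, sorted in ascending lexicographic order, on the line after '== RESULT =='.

Regress step by step:
  through step 3 (putdown(d)): drop {clear(d), handempty, ontable(d)}, keep {clear(e)}, require {holding(d)}
    → {clear(e), holding(d)}
  through step 2 (unstack(d,e)): drop {clear(e), holding(d)}, keep {}, require {clear(d), handempty, on(d,e)}
    → {clear(d), handempty, on(d,e)}
  through step 1 (putdown(e)): drop {handempty}, keep {clear(d), on(d,e)}, require {holding(e)}
    → {clear(d), holding(e), on(d,e)}

== RESULT ==
["clear(d)", "holding(e)", "on(d,e)"]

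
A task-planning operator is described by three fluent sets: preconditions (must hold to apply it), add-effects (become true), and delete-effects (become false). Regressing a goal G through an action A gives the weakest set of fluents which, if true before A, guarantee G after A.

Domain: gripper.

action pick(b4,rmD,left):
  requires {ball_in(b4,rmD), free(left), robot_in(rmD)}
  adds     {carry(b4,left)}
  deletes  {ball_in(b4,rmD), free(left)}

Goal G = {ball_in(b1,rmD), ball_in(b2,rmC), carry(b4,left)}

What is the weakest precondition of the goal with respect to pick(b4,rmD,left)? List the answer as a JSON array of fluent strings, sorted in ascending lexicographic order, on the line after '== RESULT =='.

Regress:
  G ∩ del = {}  (empty — regression defined)
  G \ add = {ball_in(b1,rmD), ball_in(b2,rmC), carry(b4,left)} \ {carry(b4,left)} = {ball_in(b1,rmD), ball_in(b2,rmC)}
  ∪ pre   = {ball_in(b1,rmD), ball_in(b2,rmC)} ∪ {ball_in(b4,rmD), free(left), robot_in(rmD)}
          = {ball_in(b1,rmD), ball_in(b2,rmC), ball_in(b4,rmD), free(left), robot_in(rmD)}

== RESULT ==
["ball_in(b1,rmD)", "ball_in(b2,rmC)", "ball_in(b4,rmD)", "free(left)", "robot_in(rmD)"]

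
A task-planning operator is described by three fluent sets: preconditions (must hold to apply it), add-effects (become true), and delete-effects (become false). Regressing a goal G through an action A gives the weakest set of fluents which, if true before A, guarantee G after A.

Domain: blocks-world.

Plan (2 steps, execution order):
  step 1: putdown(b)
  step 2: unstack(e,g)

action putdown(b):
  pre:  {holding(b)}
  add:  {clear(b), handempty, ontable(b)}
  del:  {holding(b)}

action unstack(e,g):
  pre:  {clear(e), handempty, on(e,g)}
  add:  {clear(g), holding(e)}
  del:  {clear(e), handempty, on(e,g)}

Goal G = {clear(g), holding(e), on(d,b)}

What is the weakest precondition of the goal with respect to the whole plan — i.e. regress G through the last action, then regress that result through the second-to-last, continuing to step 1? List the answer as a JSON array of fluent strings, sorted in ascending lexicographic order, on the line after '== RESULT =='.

Regress step by step:
  through step 2 (unstack(e,g)): drop {clear(g), holding(e)}, keep {on(d,b)}, require {clear(e), handempty, on(e,g)}
    → {clear(e), handempty, on(d,b), on(e,g)}
  through step 1 (putdown(b)): drop {handempty}, keep {clear(e), on(d,b), on(e,g)}, require {holding(b)}
    → {clear(e), holding(b), on(d,b), on(e,g)}

== RESULT ==
["clear(e)", "holding(b)", "on(d,b)", "on(e,g)"]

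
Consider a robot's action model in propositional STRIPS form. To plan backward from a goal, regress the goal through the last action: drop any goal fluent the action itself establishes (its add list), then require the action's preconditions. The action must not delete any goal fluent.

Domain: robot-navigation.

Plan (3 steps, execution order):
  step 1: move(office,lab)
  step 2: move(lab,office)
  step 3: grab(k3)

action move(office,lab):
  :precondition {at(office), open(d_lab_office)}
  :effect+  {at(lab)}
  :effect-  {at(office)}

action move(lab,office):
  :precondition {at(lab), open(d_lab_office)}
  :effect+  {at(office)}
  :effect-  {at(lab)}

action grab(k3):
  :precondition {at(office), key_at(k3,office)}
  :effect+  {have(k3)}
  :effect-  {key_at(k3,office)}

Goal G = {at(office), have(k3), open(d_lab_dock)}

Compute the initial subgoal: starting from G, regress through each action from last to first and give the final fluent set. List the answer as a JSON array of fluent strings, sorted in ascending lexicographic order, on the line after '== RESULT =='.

Work backward from the goal:
  through step 3 (grab(k3)): drop {have(k3)}, keep {at(office), open(d_lab_dock)}, require {at(office), key_at(k3,office)}
    → {at(office), key_at(k3,office), open(d_lab_dock)}
  through step 2 (move(lab,office)): drop {at(office)}, keep {key_at(k3,office), open(d_lab_dock)}, require {at(lab), open(d_lab_office)}
    → {at(lab), key_at(k3,office), open(d_lab_dock), open(d_lab_office)}
  through step 1 (move(office,lab)): drop {at(lab)}, keep {key_at(k3,office), open(d_lab_dock), open(d_lab_office)}, require {at(office), open(d_lab_office)}
    → {at(office), key_at(k3,office), open(d_lab_dock), open(d_lab_office)}

== RESULT ==
["at(office)", "key_at(k3,office)", "open(d_lab_dock)", "open(d_lab_office)"]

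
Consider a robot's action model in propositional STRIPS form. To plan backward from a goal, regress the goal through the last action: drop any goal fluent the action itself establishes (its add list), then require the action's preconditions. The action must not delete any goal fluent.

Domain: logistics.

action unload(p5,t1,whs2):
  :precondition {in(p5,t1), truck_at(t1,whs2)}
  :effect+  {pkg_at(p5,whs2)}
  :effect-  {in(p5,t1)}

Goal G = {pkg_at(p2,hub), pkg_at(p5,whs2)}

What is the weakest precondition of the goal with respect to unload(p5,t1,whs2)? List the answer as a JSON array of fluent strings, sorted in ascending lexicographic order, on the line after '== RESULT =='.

Compute (G \ add) ∪ pre:
  G ∩ del = {}  (empty — regression defined)
  G \ add = {pkg_at(p2,hub), pkg_at(p5,whs2)} \ {pkg_at(p5,whs2)} = {pkg_at(p2,hub)}
  ∪ pre   = {pkg_at(p2,hub)} ∪ {in(p5,t1), truck_at(t1,whs2)}
          = {in(p5,t1), pkg_at(p2,hub), truck_at(t1,whs2)}

== RESULT ==
["in(p5,t1)", "pkg_at(p2,hub)", "truck_at(t1,whs2)"]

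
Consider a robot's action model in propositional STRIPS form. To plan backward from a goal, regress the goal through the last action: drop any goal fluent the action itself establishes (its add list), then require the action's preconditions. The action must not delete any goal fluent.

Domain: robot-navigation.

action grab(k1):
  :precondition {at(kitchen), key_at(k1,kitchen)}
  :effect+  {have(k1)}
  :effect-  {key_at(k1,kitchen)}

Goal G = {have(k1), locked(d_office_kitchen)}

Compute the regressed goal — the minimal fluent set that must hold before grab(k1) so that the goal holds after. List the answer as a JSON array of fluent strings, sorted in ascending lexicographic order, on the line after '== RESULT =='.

Regress:
  G ∩ del = {}  (empty — regression defined)
  G \ add = {have(k1), locked(d_office_kitchen)} \ {have(k1)} = {locked(d_office_kitchen)}
  ∪ pre   = {locked(d_office_kitchen)} ∪ {at(kitchen), key_at(k1,kitchen)}
          = {at(kitchen), key_at(k1,kitchen), locked(d_office_kitchen)}

== RESULT ==
["at(kitchen)", "key_at(k1,kitchen)", "locked(d_office_kitchen)"]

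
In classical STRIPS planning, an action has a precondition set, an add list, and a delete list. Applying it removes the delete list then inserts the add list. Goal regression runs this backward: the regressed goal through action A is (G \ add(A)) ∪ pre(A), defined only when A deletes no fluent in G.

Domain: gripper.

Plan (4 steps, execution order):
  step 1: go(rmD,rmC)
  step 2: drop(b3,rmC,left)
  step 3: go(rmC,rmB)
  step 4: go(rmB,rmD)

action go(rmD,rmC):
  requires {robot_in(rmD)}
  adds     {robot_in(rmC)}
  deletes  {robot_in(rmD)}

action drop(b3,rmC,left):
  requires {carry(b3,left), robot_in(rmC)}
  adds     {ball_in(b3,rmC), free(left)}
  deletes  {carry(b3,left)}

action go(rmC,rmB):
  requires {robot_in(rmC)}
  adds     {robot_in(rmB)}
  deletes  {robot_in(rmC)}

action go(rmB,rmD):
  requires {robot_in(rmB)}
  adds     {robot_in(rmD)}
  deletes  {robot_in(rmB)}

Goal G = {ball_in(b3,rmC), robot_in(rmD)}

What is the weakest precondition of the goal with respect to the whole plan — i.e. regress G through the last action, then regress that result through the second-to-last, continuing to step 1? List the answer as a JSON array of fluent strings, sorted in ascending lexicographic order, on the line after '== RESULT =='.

Work backward from the goal:
  through step 4 (go(rmB,rmD)): drop {robot_in(rmD)}, keep {ball_in(b3,rmC)}, require {robot_in(rmB)}
    → {ball_in(b3,rmC), robot_in(rmB)}
  through step 3 (go(rmC,rmB)): drop {robot_in(rmB)}, keep {ball_in(b3,rmC)}, require {robot_in(rmC)}
    → {ball_in(b3,rmC), robot_in(rmC)}
  through step 2 (drop(b3,rmC,left)): drop {ball_in(b3,rmC)}, keep {robot_in(rmC)}, require {carry(b3,left), robot_in(rmC)}
    → {carry(b3,left), robot_in(rmC)}
  through step 1 (go(rmD,rmC)): drop {robot_in(rmC)}, keep {carry(b3,left)}, require {robot_in(rmD)}
    → {carry(b3,left), robot_in(rmD)}

== RESULT ==
["carry(b3,left)", "robot_in(rmD)"]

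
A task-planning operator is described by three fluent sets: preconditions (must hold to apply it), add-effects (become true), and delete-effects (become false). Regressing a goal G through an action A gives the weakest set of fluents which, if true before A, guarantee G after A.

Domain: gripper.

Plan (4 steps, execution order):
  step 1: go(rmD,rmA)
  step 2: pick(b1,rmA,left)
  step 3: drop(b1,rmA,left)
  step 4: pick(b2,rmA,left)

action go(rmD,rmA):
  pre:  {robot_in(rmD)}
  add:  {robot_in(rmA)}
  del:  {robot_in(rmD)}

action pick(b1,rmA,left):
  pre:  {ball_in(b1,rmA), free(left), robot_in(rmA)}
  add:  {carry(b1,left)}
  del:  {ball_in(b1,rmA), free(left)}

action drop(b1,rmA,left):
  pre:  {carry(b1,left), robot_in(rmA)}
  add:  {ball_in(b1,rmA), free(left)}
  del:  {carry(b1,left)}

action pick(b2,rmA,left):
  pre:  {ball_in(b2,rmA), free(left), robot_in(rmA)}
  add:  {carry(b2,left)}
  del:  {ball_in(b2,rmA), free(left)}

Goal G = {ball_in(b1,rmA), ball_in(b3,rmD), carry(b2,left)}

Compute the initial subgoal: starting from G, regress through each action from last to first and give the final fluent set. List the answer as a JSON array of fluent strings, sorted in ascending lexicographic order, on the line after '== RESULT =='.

Regress step by step:
  through step 4 (pick(b2,rmA,left)): drop {carry(b2,left)}, keep {ball_in(b1,rmA), ball_in(b3,rmD)}, require {ball_in(b2,rmA), free(left), robot_in(rmA)}
    → {ball_in(b1,rmA), ball_in(b2,rmA), ball_in(b3,rmD), free(left), robot_in(rmA)}
  through step 3 (drop(b1,rmA,left)): drop {ball_in(b1,rmA), free(left)}, keep {ball_in(b2,rmA), ball_in(b3,rmD), robot_in(rmA)}, require {carry(b1,left), robot_in(rmA)}
    → {ball_in(b2,rmA), ball_in(b3,rmD), carry(b1,left), robot_in(rmA)}
  through step 2 (pick(b1,rmA,left)): drop {carry(b1,left)}, keep {ball_in(b2,rmA), ball_in(b3,rmD), robot_in(rmA)}, require {ball_in(b1,rmA), free(left), robot_in(rmA)}
    → {ball_in(b1,rmA), ball_in(b2,rmA), ball_in(b3,rmD), free(left), robot_in(rmA)}
  through step 1 (go(rmD,rmA)): drop {robot_in(rmA)}, keep {ball_in(b1,rmA), ball_in(b2,rmA), ball_in(b3,rmD), free(left)}, require {robot_in(rmD)}
    → {ball_in(b1,rmA), ball_in(b2,rmA), ball_in(b3,rmD), free(left), robot_in(rmD)}

== RESULT ==
["ball_in(b1,rmA)", "ball_in(b2,rmA)", "ball_in(b3,rmD)", "free(left)", "robot_in(rmD)"]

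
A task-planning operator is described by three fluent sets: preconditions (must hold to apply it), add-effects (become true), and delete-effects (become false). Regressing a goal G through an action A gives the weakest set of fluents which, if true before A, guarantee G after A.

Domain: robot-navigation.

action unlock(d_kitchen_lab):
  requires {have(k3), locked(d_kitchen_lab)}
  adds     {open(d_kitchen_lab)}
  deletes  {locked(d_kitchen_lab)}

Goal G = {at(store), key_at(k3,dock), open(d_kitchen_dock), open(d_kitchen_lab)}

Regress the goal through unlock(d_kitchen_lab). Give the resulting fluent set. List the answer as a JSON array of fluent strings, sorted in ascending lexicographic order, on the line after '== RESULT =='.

Compute (G \ add) ∪ pre:
  G ∩ del = {}  (empty — regression defined)
  G \ add = {at(store), key_at(k3,dock), open(d_kitchen_dock), open(d_kitchen_lab)} \ {open(d_kitchen_lab)} = {at(store), key_at(k3,dock), open(d_kitchen_dock)}
  ∪ pre   = {at(store), key_at(k3,dock), open(d_kitchen_dock)} ∪ {have(k3), locked(d_kitchen_lab)}
          = {at(store), have(k3), key_at(k3,dock), locked(d_kitchen_lab), open(d_kitchen_dock)}

== RESULT ==
["at(store)", "have(k3)", "key_at(k3,dock)", "locked(d_kitchen_lab)", "open(d_kitchen_dock)"]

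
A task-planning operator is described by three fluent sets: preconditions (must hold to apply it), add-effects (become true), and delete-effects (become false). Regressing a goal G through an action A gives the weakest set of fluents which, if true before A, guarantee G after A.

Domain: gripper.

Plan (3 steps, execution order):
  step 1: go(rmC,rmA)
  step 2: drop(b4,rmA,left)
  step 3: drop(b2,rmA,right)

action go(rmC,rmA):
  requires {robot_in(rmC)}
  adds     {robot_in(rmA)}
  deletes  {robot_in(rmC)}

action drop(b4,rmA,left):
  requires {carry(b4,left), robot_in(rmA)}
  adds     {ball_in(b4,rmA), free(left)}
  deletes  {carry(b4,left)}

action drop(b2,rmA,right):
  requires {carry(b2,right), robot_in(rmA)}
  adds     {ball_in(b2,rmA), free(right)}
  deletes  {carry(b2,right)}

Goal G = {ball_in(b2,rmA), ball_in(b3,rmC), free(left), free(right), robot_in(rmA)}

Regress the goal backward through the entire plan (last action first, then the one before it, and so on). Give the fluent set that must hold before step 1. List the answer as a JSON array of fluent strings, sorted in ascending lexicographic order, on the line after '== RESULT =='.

Regress step by step:
  through step 3 (drop(b2,rmA,right)): drop {ball_in(b2,rmA), free(right)}, keep {ball_in(b3,rmC), free(left), robot_in(rmA)}, require {carry(b2,right), robot_in(rmA)}
    → {ball_in(b3,rmC), carry(b2,right), free(left), robot_in(rmA)}
  through step 2 (drop(b4,rmA,left)): drop {free(left)}, keep {ball_in(b3,rmC), carry(b2,right), robot_in(rmA)}, require {carry(b4,left), robot_in(rmA)}
    → {ball_in(b3,rmC), carry(b2,right), carry(b4,left), robot_in(rmA)}
  through step 1 (go(rmC,rmA)): drop {robot_in(rmA)}, keep {ball_in(b3,rmC), carry(b2,right), carry(b4,left)}, require {robot_in(rmC)}
    → {ball_in(b3,rmC), carry(b2,right), carry(b4,left), robot_in(rmC)}

== RESULT ==
["ball_in(b3,rmC)", "carry(b2,right)", "carry(b4,left)", "robot_in(rmC)"]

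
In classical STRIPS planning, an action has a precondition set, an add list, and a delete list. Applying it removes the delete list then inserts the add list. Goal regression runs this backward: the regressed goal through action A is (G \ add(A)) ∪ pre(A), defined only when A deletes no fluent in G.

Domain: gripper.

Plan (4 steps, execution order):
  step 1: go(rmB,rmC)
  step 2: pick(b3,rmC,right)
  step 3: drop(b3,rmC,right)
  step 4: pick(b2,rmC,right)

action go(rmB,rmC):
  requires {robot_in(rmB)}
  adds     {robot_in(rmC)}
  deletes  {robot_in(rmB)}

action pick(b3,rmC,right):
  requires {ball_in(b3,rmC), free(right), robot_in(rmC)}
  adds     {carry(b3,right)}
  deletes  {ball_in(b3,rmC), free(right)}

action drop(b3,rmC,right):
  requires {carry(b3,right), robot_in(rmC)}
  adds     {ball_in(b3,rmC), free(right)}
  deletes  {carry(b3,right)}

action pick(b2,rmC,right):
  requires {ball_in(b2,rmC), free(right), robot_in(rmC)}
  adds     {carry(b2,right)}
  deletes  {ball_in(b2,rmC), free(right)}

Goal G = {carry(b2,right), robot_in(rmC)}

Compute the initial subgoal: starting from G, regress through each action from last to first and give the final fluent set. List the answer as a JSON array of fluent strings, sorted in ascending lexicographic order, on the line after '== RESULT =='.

Work backward from the goal:
  through step 4 (pick(b2,rmC,right)): drop {carry(b2,right)}, keep {robot_in(rmC)}, require {ball_in(b2,rmC), free(right), robot_in(rmC)}
    → {ball_in(b2,rmC), free(right), robot_in(rmC)}
  through step 3 (drop(b3,rmC,right)): drop {free(right)}, keep {ball_in(b2,rmC), robot_in(rmC)}, require {carry(b3,right), robot_in(rmC)}
    → {ball_in(b2,rmC), carry(b3,right), robot_in(rmC)}
  through step 2 (pick(b3,rmC,right)): drop {carry(b3,right)}, keep {ball_in(b2,rmC), robot_in(rmC)}, require {ball_in(b3,rmC), free(right), robot_in(rmC)}
    → {ball_in(b2,rmC), ball_in(b3,rmC), free(right), robot_in(rmC)}
  through step 1 (go(rmB,rmC)): drop {robot_in(rmC)}, keep {ball_in(b2,rmC), ball_in(b3,rmC), free(right)}, require {robot_in(rmB)}
    → {ball_in(b2,rmC), ball_in(b3,rmC), free(right), robot_in(rmB)}

== RESULT ==
["ball_in(b2,rmC)", "ball_in(b3,rmC)", "free(right)", "robot_in(rmB)"]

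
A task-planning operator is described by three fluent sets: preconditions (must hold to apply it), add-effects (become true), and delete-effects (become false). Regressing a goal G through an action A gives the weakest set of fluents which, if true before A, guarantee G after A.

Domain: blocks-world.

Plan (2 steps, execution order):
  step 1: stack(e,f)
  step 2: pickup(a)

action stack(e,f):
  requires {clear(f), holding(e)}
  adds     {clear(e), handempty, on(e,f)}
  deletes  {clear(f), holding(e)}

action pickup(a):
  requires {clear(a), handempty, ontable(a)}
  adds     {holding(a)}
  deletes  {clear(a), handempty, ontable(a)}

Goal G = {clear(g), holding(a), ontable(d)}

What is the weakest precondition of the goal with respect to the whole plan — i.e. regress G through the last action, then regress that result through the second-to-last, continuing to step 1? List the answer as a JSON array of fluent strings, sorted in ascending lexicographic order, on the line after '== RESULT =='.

Work backward from the goal:
  through step 2 (pickup(a)): drop {holding(a)}, keep {clear(g), ontable(d)}, require {clear(a), handempty, ontable(a)}
    → {clear(a), clear(g), handempty, ontable(a), ontable(d)}
  through step 1 (stack(e,f)): drop {handempty}, keep {clear(a), clear(g), ontable(a), ontable(d)}, require {clear(f), holding(e)}
    → {clear(a), clear(f), clear(g), holding(e), ontable(a), ontable(d)}

== RESULT ==
["clear(a)", "clear(f)", "clear(g)", "holding(e)", "ontable(a)", "ontable(d)"]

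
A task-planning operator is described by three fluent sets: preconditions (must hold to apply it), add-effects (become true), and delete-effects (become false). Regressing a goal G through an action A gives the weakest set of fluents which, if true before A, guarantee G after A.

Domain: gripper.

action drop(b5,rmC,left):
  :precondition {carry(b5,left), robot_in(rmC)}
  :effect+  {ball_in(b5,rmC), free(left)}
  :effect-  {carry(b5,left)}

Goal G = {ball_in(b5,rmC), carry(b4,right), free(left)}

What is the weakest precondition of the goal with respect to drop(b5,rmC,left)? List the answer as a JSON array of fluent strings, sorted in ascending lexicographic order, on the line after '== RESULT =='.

Compute (G \ add) ∪ pre:
  G ∩ del = {}  (empty — regression defined)
  G \ add = {ball_in(b5,rmC), carry(b4,right), free(left)} \ {ball_in(b5,rmC), free(left)} = {carry(b4,right)}
  ∪ pre   = {carry(b4,right)} ∪ {carry(b5,left), robot_in(rmC)}
          = {carry(b4,right), carry(b5,left), robot_in(rmC)}

== RESULT ==
["carry(b4,right)", "carry(b5,left)", "robot_in(rmC)"]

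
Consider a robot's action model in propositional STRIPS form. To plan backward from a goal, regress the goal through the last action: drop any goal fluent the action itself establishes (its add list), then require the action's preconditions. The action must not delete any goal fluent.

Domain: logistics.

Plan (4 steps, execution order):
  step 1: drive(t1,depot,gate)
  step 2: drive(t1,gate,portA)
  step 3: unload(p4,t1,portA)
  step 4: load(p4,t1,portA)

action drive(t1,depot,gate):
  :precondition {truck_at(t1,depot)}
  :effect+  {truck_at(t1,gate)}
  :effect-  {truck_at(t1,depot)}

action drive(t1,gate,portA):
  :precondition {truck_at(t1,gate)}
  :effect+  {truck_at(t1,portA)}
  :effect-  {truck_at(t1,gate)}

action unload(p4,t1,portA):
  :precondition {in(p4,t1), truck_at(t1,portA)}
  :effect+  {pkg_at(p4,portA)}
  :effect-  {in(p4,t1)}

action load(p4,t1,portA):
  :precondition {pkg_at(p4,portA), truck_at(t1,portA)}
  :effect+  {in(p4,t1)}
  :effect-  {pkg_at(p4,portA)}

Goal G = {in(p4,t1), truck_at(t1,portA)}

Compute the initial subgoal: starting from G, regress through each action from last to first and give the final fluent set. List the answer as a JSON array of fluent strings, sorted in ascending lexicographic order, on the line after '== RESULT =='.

Regress step by step:
  through step 4 (load(p4,t1,portA)): drop {in(p4,t1)}, keep {truck_at(t1,portA)}, require {pkg_at(p4,portA), truck_at(t1,portA)}
    → {pkg_at(p4,portA), truck_at(t1,portA)}
  through step 3 (unload(p4,t1,portA)): drop {pkg_at(p4,portA)}, keep {truck_at(t1,portA)}, require {in(p4,t1), truck_at(t1,portA)}
    → {in(p4,t1), truck_at(t1,portA)}
  through step 2 (drive(t1,gate,portA)): drop {truck_at(t1,portA)}, keep {in(p4,t1)}, require {truck_at(t1,gate)}
    → {in(p4,t1), truck_at(t1,gate)}
  through step 1 (drive(t1,depot,gate)): drop {truck_at(t1,gate)}, keep {in(p4,t1)}, require {truck_at(t1,depot)}
    → {in(p4,t1), truck_at(t1,depot)}

== RESULT ==
["in(p4,t1)", "truck_at(t1,depot)"]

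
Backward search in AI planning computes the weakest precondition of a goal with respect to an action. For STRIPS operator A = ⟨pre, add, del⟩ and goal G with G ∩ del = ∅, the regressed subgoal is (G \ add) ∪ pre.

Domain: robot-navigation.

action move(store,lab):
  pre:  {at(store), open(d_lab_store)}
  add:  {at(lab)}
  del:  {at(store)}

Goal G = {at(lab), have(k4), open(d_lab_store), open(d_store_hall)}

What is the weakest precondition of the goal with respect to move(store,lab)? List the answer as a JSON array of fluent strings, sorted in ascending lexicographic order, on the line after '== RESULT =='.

Regress:
  G ∩ del = {}  (empty — regression defined)
  G \ add = {at(lab), have(k4), open(d_lab_store), open(d_store_hall)} \ {at(lab)} = {have(k4), open(d_lab_store), open(d_store_hall)}
  ∪ pre   = {have(k4), open(d_lab_store), open(d_store_hall)} ∪ {at(store), open(d_lab_store)}
          = {at(store), have(k4), open(d_lab_store), open(d_store_hall)}

== RESULT ==
["at(store)", "have(k4)", "open(d_lab_store)", "open(d_store_hall)"]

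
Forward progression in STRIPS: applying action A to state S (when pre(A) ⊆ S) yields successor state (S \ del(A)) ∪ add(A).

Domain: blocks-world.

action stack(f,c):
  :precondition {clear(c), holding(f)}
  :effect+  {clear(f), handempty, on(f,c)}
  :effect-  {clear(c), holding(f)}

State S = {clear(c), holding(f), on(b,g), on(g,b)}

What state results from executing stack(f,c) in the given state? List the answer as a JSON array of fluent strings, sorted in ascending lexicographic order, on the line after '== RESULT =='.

Progress:
  pre ⊆ S: {clear(c), holding(f)} ⊆ S  — applicable
  S \ del = {on(b,g), on(g,b)}
  ∪ add   = {clear(f), handempty, on(b,g), on(f,c), on(g,b)}

== RESULT ==
["clear(f)", "handempty", "on(b,g)", "on(f,c)", "on(g,b)"]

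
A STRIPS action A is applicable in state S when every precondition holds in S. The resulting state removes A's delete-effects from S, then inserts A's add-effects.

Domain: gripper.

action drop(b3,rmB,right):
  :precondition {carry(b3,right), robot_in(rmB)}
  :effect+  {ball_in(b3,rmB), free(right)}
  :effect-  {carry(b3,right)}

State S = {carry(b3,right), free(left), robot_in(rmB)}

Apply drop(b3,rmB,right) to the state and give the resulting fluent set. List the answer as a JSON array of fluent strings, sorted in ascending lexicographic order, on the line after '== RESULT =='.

Progress:
  pre ⊆ S: {carry(b3,right), robot_in(rmB)} ⊆ S  — applicable
  S \ del = {free(left), robot_in(rmB)}
  ∪ add   = {ball_in(b3,rmB), free(left), free(right), robot_in(rmB)}

== RESULT ==
["ball_in(b3,rmB)", "free(left)", "free(right)", "robot_in(rmB)"]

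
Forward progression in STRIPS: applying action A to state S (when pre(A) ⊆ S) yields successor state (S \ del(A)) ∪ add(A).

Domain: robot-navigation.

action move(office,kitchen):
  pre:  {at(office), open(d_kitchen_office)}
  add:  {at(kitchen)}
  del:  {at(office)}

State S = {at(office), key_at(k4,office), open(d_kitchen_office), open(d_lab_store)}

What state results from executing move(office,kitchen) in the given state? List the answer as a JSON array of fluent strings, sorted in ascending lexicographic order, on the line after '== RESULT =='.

Progress:
  pre ⊆ S: {at(office), open(d_kitchen_office)} ⊆ S  — applicable
  S \ del = {key_at(k4,office), open(d_kitchen_office), open(d_lab_store)}
  ∪ add   = {at(kitchen), key_at(k4,office), open(d_kitchen_office), open(d_lab_store)}

== RESULT ==
["at(kitchen)", "key_at(k4,office)", "open(d_kitchen_office)", "open(d_lab_store)"]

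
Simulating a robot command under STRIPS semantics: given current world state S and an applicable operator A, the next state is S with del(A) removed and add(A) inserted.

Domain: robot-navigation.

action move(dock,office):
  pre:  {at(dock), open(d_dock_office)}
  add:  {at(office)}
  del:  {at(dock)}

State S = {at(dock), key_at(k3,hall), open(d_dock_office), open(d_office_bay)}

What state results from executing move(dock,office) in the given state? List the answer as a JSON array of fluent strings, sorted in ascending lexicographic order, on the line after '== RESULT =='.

Progress:
  pre ⊆ S: {at(dock), open(d_dock_office)} ⊆ S  — applicable
  S \ del = {key_at(k3,hall), open(d_dock_office), open(d_office_bay)}
  ∪ add   = {at(office), key_at(k3,hall), open(d_dock_office), open(d_office_bay)}

== RESULT ==
["at(office)", "key_at(k3,hall)", "open(d_dock_office)", "open(d_office_bay)"]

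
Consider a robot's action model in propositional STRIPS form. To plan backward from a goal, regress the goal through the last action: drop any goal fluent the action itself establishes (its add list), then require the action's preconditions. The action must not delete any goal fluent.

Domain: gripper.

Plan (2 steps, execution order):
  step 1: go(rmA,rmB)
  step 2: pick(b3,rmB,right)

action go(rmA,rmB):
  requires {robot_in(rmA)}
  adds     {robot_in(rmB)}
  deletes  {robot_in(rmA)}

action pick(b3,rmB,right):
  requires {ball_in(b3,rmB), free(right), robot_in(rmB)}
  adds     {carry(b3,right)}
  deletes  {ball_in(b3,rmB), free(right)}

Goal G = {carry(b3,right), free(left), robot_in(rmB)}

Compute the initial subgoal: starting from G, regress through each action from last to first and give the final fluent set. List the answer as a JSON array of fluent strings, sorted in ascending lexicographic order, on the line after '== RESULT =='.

Work backward from the goal:
  through step 2 (pick(b3,rmB,right)): drop {carry(b3,right)}, keep {free(left), robot_in(rmB)}, require {ball_in(b3,rmB), free(right), robot_in(rmB)}
    → {ball_in(b3,rmB), free(left), free(right), robot_in(rmB)}
  through step 1 (go(rmA,rmB)): drop {robot_in(rmB)}, keep {ball_in(b3,rmB), free(left), free(right)}, require {robot_in(rmA)}
    → {ball_in(b3,rmB), free(left), free(right), robot_in(rmA)}

== RESULT ==
["ball_in(b3,rmB)", "free(left)", "free(right)", "robot_in(rmA)"]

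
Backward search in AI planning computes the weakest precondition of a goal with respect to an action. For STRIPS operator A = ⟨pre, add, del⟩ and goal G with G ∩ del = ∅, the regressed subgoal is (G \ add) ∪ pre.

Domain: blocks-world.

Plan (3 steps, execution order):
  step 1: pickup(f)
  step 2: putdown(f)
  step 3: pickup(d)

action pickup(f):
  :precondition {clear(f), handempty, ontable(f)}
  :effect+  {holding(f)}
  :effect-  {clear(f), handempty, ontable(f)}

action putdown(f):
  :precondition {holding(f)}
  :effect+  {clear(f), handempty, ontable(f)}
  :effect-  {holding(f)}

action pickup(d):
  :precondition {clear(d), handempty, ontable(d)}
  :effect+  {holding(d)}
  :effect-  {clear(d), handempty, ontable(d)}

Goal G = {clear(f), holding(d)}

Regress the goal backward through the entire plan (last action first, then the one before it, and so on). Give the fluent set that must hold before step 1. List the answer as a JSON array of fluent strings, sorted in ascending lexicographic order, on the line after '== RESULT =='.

Work backward from the goal:
  through step 3 (pickup(d)): drop {holding(d)}, keep {clear(f)}, require {clear(d), handempty, ontable(d)}
    → {clear(d), clear(f), handempty, ontable(d)}
  through step 2 (putdown(f)): drop {clear(f), handempty}, keep {clear(d), ontable(d)}, require {holding(f)}
    → {clear(d), holding(f), ontable(d)}
  through step 1 (pickup(f)): drop {holding(f)}, keep {clear(d), ontable(d)}, require {clear(f), handempty, ontable(f)}
    → {clear(d), clear(f), handempty, ontable(d), ontable(f)}

== RESULT ==
["clear(d)", "clear(f)", "handempty", "ontable(d)", "ontable(f)"]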